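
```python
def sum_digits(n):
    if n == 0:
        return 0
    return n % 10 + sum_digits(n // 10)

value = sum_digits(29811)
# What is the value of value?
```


sum_digits(29811)
= 1 + sum_digits(2981)
= 1 + 1 + sum_digits(298)
= 1 + 1 + 8 + sum_digits(29)
= 1 + 1 + 8 + 9 + sum_digits(2)
= 1 + 1 + 8 + 9 + 2 + sum_digits(0)
= 1 + 1 + 8 + 9 + 2 + 0
= 21


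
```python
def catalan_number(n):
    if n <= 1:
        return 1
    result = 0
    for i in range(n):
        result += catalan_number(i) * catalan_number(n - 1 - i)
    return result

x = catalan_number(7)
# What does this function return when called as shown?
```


catalan_number(7)
= sum of catalan_number(i) * catalan_number(7-1-i) for i in 0..6
First compute sub-values bottom-up:
  catalan_number(0) = 1, catalan_number(1) = 1
  catalan_number(2) = 1*1 + 1*1 = 2
  catalan_number(3) = 1*2 + 1*1 + 2*1 = 5
  catalan_number(4) = 1*5 + 1*2 + 2*1 + 5*1 = 14
  catalan_number(5) = 1*14 + 1*5 + 2*2 + 5*1 + 14*1 = 42
  catalan_number(6) = 1*42 + 1*14 + 2*5 + 5*2 + 14*1 + 42*1 = 132
Now catalan_number(7):
  catalan_number(0)*catalan_number(6) = 1*132 = 132
  catalan_number(1)*catalan_number(5) = 1*42 = 42
  catalan_number(2)*catalan_number(4) = 2*14 = 28
  catalan_number(3)*catalan_number(3) = 5*5 = 25
  catalan_number(4)*catalan_number(2) = 14*2 = 28
  catalan_number(5)*catalan_number(1) = 42*1 = 42
  catalan_number(6)*catalan_number(0) = 132*1 = 132
= 132 + 42 + 28 + 25 + 28 + 42 + 132
= 429


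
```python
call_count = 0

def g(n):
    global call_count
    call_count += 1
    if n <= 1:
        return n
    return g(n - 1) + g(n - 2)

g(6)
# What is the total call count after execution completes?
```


g(6) calls g(5) and g(4); each non-base call branches into two more.
Let C(k) = total number of calls made by g(k), including the call to g(k) itself.
Base cases: C(0) = 1, C(1) = 1
Recurrence: C(k) = 1 + C(k-1) + C(k-2)
  C(2) = 1 + C(1) + C(0) = 1 + 1 + 1 = 3
  C(3) = 1 + C(2) + C(1) = 1 + 3 + 1 = 5
  C(4) = 1 + C(3) + C(2) = 1 + 5 + 3 = 9
  C(5) = 1 + C(4) + C(3) = 1 + 9 + 5 = 15
  C(6) = 1 + C(5) + C(4) = 1 + 15 + 9 = 25
Total calls = C(6) = 25


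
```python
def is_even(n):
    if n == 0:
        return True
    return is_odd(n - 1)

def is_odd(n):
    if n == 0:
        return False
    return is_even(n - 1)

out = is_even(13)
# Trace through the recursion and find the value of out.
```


is_even(13)
= is_odd(12)
= is_even(11)
= is_odd(10)
= is_even(9)
= is_odd(8)
= is_even(7)
= is_odd(6)
= is_even(5)
= is_odd(4)
= is_even(3)
= is_odd(2)
= is_even(1)
= is_odd(0)
n == 0: return False
= False


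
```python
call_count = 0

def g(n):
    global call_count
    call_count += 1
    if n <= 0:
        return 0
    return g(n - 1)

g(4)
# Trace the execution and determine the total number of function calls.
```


g(4) calls g(3) calls ... calls g(0)
Total calls: 4 + 1 (for base case) = 5


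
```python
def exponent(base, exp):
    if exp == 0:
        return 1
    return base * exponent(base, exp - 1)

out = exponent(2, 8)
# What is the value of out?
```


exponent(2, 8)
= 2 * exponent(2, 7)
= 2 * 2 * exponent(2, 6)
= 2 * 2 * 2 * exponent(2, 5)
= 2 * 2 * 2 * 2 * exponent(2, 4)
= 2 * 2 * 2 * 2 * 2 * exponent(2, 3)
= 2 * 2 * 2 * 2 * 2 * 2 * exponent(2, 2)
= 2 * 2 * 2 * 2 * 2 * 2 * 2 * exponent(2, 1)
= 2 * 2 * 2 * 2 * 2 * 2 * 2 * 2 * exponent(2, 0)
= 2 * 2 * 2 * 2 * 2 * 2 * 2 * 2 * 1
= 256


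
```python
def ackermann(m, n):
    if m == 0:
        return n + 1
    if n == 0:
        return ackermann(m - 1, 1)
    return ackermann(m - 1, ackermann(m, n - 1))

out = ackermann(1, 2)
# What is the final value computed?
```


ackermann(1, 2)
= ackermann(0, ackermann(1, 1))
First compute ackermann(1, 1) = 3
= ackermann(0, 3)
= 4


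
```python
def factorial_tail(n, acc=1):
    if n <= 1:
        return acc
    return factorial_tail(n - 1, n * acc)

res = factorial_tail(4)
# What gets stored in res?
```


factorial_tail(4, 1)
= factorial_tail(3, 4 * 1) = factorial_tail(3, 4)
= factorial_tail(2, 3 * 4) = factorial_tail(2, 12)
= factorial_tail(1, 2 * 12) = factorial_tail(1, 24)
n <= 1, return acc = 24


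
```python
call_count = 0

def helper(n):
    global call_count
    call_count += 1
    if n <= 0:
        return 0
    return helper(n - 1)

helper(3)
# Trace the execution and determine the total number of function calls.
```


helper(3) calls helper(2) calls ... calls helper(0)
Total calls: 3 + 1 (for base case) = 4


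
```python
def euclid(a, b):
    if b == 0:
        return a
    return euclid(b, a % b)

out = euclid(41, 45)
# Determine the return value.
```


euclid(41, 45)
= euclid(45, 41 % 45) = euclid(45, 41)
= euclid(41, 45 % 41) = euclid(41, 4)
= euclid(4, 41 % 4) = euclid(4, 1)
= euclid(1, 4 % 1) = euclid(1, 0)
b == 0, return a = 1


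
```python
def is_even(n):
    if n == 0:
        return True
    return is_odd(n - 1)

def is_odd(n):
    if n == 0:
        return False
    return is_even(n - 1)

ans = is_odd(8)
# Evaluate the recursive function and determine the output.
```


is_odd(8)
= is_even(7)
= is_odd(6)
= is_even(5)
= is_odd(4)
= is_even(3)
= is_odd(2)
= is_even(1)
= is_odd(0)
n == 0: return False
= False


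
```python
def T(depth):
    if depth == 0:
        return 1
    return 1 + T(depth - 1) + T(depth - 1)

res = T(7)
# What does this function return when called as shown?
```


T(7)
= 1 + T(6) + T(6)
= 1 + 2 * T(6)
T(k) = 2^(k+1) - 1
T(0) = 1
T(1) = 3
T(2) = 7
T(3) = 15
T(4) = 31
T(7) = 2^8 - 1 = 255


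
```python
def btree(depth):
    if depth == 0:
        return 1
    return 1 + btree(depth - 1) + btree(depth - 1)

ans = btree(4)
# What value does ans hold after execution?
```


btree(4)
= 1 + btree(3) + btree(3)
= 1 + 2 * btree(3)
btree(k) = 2^(k+1) - 1
btree(0) = 1
btree(1) = 3
btree(2) = 7
btree(3) = 15
btree(4) = 31
btree(4) = 2^5 - 1 = 31


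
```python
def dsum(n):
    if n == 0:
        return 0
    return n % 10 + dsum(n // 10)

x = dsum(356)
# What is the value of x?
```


dsum(356)
= 6 + dsum(35)
= 6 + 5 + dsum(3)
= 6 + 5 + 3 + dsum(0)
= 6 + 5 + 3 + 0
= 14


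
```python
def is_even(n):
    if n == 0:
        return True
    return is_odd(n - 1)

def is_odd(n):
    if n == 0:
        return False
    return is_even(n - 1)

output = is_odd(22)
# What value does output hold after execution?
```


is_odd(22)
= is_even(21)
= is_odd(20)
= is_even(19)
= is_odd(18)
= is_even(17)
= is_odd(16)
= is_even(15)
= is_odd(14)
= is_even(13)
= is_odd(12)
= is_even(11)
= is_odd(10)
= is_even(9)
= is_odd(8)
= is_even(7)
= is_odd(6)
= is_even(5)
= is_odd(4)
= is_even(3)
= is_odd(2)
= is_even(1)
= is_odd(0)
n == 0: return False
= False


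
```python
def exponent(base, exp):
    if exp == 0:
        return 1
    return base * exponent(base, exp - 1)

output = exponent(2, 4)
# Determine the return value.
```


exponent(2, 4)
= 2 * exponent(2, 3)
= 2 * 2 * exponent(2, 2)
= 2 * 2 * 2 * exponent(2, 1)
= 2 * 2 * 2 * 2 * exponent(2, 0)
= 2 * 2 * 2 * 2 * 1
= 16


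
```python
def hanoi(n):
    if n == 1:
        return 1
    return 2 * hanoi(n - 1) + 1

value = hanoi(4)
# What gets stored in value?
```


hanoi(4)
= 2 * hanoi(3) + 1
= 2 * (2 * hanoi(2) + 1) + 1
= 2 * (2 * (2 * hanoi(1) + 1) + 1) + 1
Now compute bottom-up:
hanoi(1) = 1
hanoi(2) = 2 * 1 + 1 = 3
hanoi(3) = 2 * 3 + 1 = 7
hanoi(4) = 2 * 7 + 1 = 15
= 15


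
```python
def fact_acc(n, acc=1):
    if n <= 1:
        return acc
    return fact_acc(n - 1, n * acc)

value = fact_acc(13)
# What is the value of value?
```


fact_acc(13, 1)
= fact_acc(12, 13 * 1) = fact_acc(12, 13)
= fact_acc(11, 12 * 13) = fact_acc(11, 156)
= fact_acc(10, 11 * 156) = fact_acc(10, 1716)
= fact_acc(9, 10 * 1716) = fact_acc(9, 17160)
= fact_acc(8, 9 * 17160) = fact_acc(8, 154440)
= fact_acc(7, 8 * 154440) = fact_acc(7, 1235520)
= fact_acc(6, 7 * 1235520) = fact_acc(6, 8648640)
= fact_acc(5, 6 * 8648640) = fact_acc(5, 51891840)
= fact_acc(4, 5 * 51891840) = fact_acc(4, 259459200)
= fact_acc(3, 4 * 259459200) = fact_acc(3, 1037836800)
= fact_acc(2, 3 * 1037836800) = fact_acc(2, 3113510400)
= fact_acc(1, 2 * 3113510400) = fact_acc(1, 6227020800)
n <= 1, return acc = 6227020800


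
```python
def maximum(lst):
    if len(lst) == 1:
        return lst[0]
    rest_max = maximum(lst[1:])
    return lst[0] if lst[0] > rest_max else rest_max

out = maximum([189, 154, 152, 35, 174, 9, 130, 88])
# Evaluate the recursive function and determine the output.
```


maximum([189, 154, 152, 35, 174, 9, 130, 88])
= compare 189 with maximum([154, 152, 35, 174, 9, 130, 88])
= compare 154 with maximum([152, 35, 174, 9, 130, 88])
= compare 152 with maximum([35, 174, 9, 130, 88])
= compare 35 with maximum([174, 9, 130, 88])
= compare 174 with maximum([9, 130, 88])
= compare 9 with maximum([130, 88])
= compare 130 with maximum([88])
Base: maximum([88]) = 88
compare 130 with 88: max = 130
compare 9 with 130: max = 130
compare 174 with 130: max = 174
compare 35 with 174: max = 174
compare 152 with 174: max = 174
compare 154 with 174: max = 174
compare 189 with 174: max = 189
= 189


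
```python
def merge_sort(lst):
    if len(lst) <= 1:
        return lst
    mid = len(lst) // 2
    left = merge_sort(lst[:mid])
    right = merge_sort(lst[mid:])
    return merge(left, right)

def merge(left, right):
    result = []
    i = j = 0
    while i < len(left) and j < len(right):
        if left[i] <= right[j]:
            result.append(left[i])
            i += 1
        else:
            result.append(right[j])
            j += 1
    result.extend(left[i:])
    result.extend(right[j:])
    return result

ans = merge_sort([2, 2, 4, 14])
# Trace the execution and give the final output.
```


merge_sort([2, 2, 4, 14])
Split into [2, 2] and [4, 14]
Left sorted: [2, 2]
Right sorted: [4, 14]
Merge [2, 2] and [4, 14]
= [2, 2, 4, 14]


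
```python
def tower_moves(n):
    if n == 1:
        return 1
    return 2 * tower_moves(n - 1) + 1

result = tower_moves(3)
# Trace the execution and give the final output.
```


tower_moves(3)
= 2 * tower_moves(2) + 1
= 2 * (2 * tower_moves(1) + 1) + 1
Now compute bottom-up:
tower_moves(1) = 1
tower_moves(2) = 2 * 1 + 1 = 3
tower_moves(3) = 2 * 3 + 1 = 7
= 7


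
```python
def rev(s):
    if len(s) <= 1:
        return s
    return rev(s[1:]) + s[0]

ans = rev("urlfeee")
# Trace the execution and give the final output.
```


rev("urlfeee")
= rev("rlfeee") + "u"
= rev("lfeee") + "r" + "u"
= rev("feee") + "l" + "r" + "u"
= rev("eee") + "f" + "l" + "r" + "u"
= rev("ee") + "e" + "f" + "l" + "r" + "u"
= rev("e") + "e" + "e" + "f" + "l" + "r" + "u"
= "e" + "e" + "e" + "f" + "l" + "r" + "u"
= "eeeflru"


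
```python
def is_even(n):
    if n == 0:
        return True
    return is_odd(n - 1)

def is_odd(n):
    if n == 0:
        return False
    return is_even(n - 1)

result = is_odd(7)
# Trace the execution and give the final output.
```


is_odd(7)
= is_even(6)
= is_odd(5)
= is_even(4)
= is_odd(3)
= is_even(2)
= is_odd(1)
= is_even(0)
n == 0: return True
= True


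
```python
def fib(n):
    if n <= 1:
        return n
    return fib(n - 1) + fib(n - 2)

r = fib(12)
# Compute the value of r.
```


fib(12)
= fib(11) + fib(10)
= (fib(10) + fib(9)) + fib(10)
Computing bottom-up: fib(0)=0, fib(1)=1, fib(2)=1, fib(3)=2, fib(4)=3, fib(5)=5, fib(6)=8, fib(7)=13, fib(8)=21, fib(9)=34, fib(10)=55, fib(11)=89, fib(12)=144
= 144


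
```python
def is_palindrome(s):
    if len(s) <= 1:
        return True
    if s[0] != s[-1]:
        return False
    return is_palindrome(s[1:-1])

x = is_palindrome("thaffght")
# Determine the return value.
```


is_palindrome("thaffght")
"thaffght": s[0]='t' == s[-1]='t' -> is_palindrome("haffgh")
"haffgh": s[0]='h' == s[-1]='h' -> is_palindrome("affg")
"affg": s[0]='a' != s[-1]='g' -> False
= False


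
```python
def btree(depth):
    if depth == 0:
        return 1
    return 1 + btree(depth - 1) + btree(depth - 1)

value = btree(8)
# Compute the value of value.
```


btree(8)
= 1 + btree(7) + btree(7)
= 1 + 2 * btree(7)
btree(k) = 2^(k+1) - 1
btree(0) = 1
btree(1) = 3
btree(2) = 7
btree(3) = 15
btree(4) = 31
btree(8) = 2^9 - 1 = 511


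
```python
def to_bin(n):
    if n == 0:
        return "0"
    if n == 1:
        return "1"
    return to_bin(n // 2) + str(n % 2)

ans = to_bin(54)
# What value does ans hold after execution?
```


to_bin(54)
= to_bin(27) + "0"
= to_bin(13) + "1" + "0"
= to_bin(6) + "1" + "1" + "0"
= to_bin(3) + "0" + "1" + "1" + "0"
= to_bin(1) + "1" + "0" + "1" + "1" + "0"
= "1" + "1" + "0" + "1" + "1" + "0"
= "110110"


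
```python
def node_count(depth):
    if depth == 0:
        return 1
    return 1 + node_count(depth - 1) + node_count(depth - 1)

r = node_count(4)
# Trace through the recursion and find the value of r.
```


node_count(4)
= 1 + node_count(3) + node_count(3)
= 1 + 2 * node_count(3)
node_count(k) = 2^(k+1) - 1
node_count(0) = 1
node_count(1) = 3
node_count(2) = 7
node_count(3) = 15
node_count(4) = 31
node_count(4) = 2^5 - 1 = 31


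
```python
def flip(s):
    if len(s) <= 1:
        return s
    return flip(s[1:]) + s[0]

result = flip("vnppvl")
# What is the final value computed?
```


flip("vnppvl")
= flip("nppvl") + "v"
= flip("ppvl") + "n" + "v"
= flip("pvl") + "p" + "n" + "v"
= flip("vl") + "p" + "p" + "n" + "v"
= flip("l") + "v" + "p" + "p" + "n" + "v"
= "l" + "v" + "p" + "p" + "n" + "v"
= "lvppnv"


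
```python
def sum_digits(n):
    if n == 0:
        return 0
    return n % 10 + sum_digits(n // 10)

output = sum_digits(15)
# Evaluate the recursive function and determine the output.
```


sum_digits(15)
= 5 + sum_digits(1)
= 5 + 1 + sum_digits(0)
= 5 + 1 + 0
= 6


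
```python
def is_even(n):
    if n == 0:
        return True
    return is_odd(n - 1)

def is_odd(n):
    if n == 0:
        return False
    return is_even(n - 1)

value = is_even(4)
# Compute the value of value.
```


is_even(4)
= is_odd(3)
= is_even(2)
= is_odd(1)
= is_even(0)
n == 0: return True
= True


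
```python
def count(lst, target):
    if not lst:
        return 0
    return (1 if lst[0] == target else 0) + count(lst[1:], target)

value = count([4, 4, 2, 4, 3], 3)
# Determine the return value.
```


count([4, 4, 2, 4, 3], 3)
lst[0]=4 != 3: 0 + count([4, 2, 4, 3], 3)
lst[0]=4 != 3: 0 + count([2, 4, 3], 3)
lst[0]=2 != 3: 0 + count([4, 3], 3)
lst[0]=4 != 3: 0 + count([3], 3)
lst[0]=3 == 3: 1 + count([], 3)
= 1


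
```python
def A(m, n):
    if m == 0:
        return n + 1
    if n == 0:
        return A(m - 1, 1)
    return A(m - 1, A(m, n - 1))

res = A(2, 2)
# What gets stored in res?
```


A(2, 2)
= A(1, A(2, 1))
First compute A(2, 1) = 5
= A(1, 5)
= 7


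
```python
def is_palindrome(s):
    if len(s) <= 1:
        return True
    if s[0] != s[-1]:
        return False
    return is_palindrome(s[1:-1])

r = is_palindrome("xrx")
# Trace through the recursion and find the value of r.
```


is_palindrome("xrx")
"xrx": s[0]='x' == s[-1]='x' -> is_palindrome("r")
"r": len <= 1 -> True
= True


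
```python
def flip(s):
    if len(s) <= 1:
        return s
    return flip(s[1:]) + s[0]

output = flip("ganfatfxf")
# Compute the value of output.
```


flip("ganfatfxf")
= flip("anfatfxf") + "g"
= flip("nfatfxf") + "a" + "g"
= flip("fatfxf") + "n" + "a" + "g"
= flip("atfxf") + "f" + "n" + "a" + "g"
= flip("tfxf") + "a" + "f" + "n" + "a" + "g"
= flip("fxf") + "t" + "a" + "f" + "n" + "a" + "g"
= flip("xf") + "f" + "t" + "a" + "f" + "n" + "a" + "g"
= flip("f") + "x" + "f" + "t" + "a" + "f" + "n" + "a" + "g"
= "f" + "x" + "f" + "t" + "a" + "f" + "n" + "a" + "g"
= "fxftafnag"


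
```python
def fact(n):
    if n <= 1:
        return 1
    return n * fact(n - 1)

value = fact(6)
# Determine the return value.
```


fact(6)
= 6 * fact(5)
= 6 * 5 * fact(4)
= 6 * 5 * 4 * fact(3)
= 6 * 5 * 4 * 3 * fact(2)
= 6 * 5 * 4 * 3 * 2 * fact(1)
= 6 * 5 * 4 * 3 * 2 * 1
= 720


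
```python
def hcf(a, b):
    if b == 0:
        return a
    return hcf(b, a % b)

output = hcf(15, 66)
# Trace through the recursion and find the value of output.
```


hcf(15, 66)
= hcf(66, 15 % 66) = hcf(66, 15)
= hcf(15, 66 % 15) = hcf(15, 6)
= hcf(6, 15 % 6) = hcf(6, 3)
= hcf(3, 6 % 3) = hcf(3, 0)
b == 0, return a = 3


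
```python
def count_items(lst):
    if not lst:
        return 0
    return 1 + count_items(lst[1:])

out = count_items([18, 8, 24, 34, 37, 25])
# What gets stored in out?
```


count_items([18, 8, 24, 34, 37, 25])
= 1 + count_items([8, 24, 34, 37, 25])
= 1 + 1 + count_items([24, 34, 37, 25])
= 1 + 1 + 1 + count_items([34, 37, 25])
= 1 + 1 + 1 + 1 + count_items([37, 25])
= 1 + 1 + 1 + 1 + 1 + count_items([25])
= 1 + 1 + 1 + 1 + 1 + 1 + count_items([])
= 1 + 1 + 1 + 1 + 1 + 1 + 0
= 6


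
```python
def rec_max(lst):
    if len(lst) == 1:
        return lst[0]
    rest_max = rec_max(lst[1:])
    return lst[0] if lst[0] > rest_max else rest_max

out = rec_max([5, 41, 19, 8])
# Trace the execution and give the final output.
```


rec_max([5, 41, 19, 8])
= compare 5 with rec_max([41, 19, 8])
= compare 41 with rec_max([19, 8])
= compare 19 with rec_max([8])
Base: rec_max([8]) = 8
compare 19 with 8: max = 19
compare 41 with 19: max = 41
compare 5 with 41: max = 41
= 41


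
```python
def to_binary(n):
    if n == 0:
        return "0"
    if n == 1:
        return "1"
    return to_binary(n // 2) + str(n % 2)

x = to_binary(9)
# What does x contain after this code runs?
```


to_binary(9)
= to_binary(4) + "1"
= to_binary(2) + "0" + "1"
= to_binary(1) + "0" + "0" + "1"
= "1" + "0" + "0" + "1"
= "1001"


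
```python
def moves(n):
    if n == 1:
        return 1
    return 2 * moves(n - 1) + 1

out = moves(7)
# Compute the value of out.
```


moves(7)
= 2 * moves(6) + 1
= 2 * (2 * moves(5) + 1) + 1
= 2 * (2 * (2 * moves(4) + 1) + 1) + 1
= 2 * (2 * (2 * (2 * moves(3) + 1) + 1) + 1) + 1
= 2 * (2 * (2 * (2 * (2 * moves(2) + 1) + 1) + 1) + 1) + 1
= 2 * (2 * (2 * (2 * (2 * (2 * moves(1) + 1) + 1) + 1) + 1) + 1) + 1
Now compute bottom-up:
moves(1) = 1
moves(2) = 2 * 1 + 1 = 3
moves(3) = 2 * 3 + 1 = 7
moves(4) = 2 * 7 + 1 = 15
moves(5) = 2 * 15 + 1 = 31
moves(6) = 2 * 31 + 1 = 63
moves(7) = 2 * 63 + 1 = 127
= 127


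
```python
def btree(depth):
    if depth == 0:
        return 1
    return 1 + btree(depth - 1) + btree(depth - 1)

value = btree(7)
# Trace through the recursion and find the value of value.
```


btree(7)
= 1 + btree(6) + btree(6)
= 1 + 2 * btree(6)
btree(k) = 2^(k+1) - 1
btree(0) = 1
btree(1) = 3
btree(2) = 7
btree(3) = 15
btree(4) = 31
btree(7) = 2^8 - 1 = 255


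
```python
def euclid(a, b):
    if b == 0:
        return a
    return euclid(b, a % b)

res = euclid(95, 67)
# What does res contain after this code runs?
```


euclid(95, 67)
= euclid(67, 95 % 67) = euclid(67, 28)
= euclid(28, 67 % 28) = euclid(28, 11)
= euclid(11, 28 % 11) = euclid(11, 6)
= euclid(6, 11 % 6) = euclid(6, 5)
= euclid(5, 6 % 5) = euclid(5, 1)
= euclid(1, 5 % 1) = euclid(1, 0)
b == 0, return a = 1


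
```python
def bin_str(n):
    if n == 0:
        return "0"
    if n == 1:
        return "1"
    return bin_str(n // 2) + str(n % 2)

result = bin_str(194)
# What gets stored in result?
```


bin_str(194)
= bin_str(97) + "0"
= bin_str(48) + "1" + "0"
= bin_str(24) + "0" + "1" + "0"
= bin_str(12) + "0" + "0" + "1" + "0"
= bin_str(6) + "0" + "0" + "0" + "1" + "0"
= bin_str(3) + "0" + "0" + "0" + "0" + "1" + "0"
= bin_str(1) + "1" + "0" + "0" + "0" + "0" + "1" + "0"
= "1" + "1" + "0" + "0" + "0" + "0" + "1" + "0"
= "11000010"


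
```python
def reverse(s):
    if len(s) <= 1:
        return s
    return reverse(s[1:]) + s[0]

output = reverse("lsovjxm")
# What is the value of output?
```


reverse("lsovjxm")
= reverse("sovjxm") + "l"
= reverse("ovjxm") + "s" + "l"
= reverse("vjxm") + "o" + "s" + "l"
= reverse("jxm") + "v" + "o" + "s" + "l"
= reverse("xm") + "j" + "v" + "o" + "s" + "l"
= reverse("m") + "x" + "j" + "v" + "o" + "s" + "l"
= "m" + "x" + "j" + "v" + "o" + "s" + "l"
= "mxjvosl"


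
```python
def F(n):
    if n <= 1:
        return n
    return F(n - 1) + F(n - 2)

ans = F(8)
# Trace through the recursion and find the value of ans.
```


F(8)
= F(7) + F(6)
= (F(6) + F(5)) + F(6)
Computing bottom-up: F(0)=0, F(1)=1, F(2)=1, F(3)=2, F(4)=3, F(5)=5, F(6)=8, F(7)=13, F(8)=21
= 21


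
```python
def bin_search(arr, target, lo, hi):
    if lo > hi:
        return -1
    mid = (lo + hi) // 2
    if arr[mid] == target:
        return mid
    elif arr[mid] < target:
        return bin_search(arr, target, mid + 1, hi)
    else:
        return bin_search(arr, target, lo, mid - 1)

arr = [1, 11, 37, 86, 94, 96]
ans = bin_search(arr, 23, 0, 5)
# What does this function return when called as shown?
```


bin_search(arr, 23, 0, 5)
lo=0, hi=5, mid=2, arr[mid]=37
37 > 23, search left half
lo=0, hi=1, mid=0, arr[mid]=1
1 < 23, search right half
lo=1, hi=1, mid=1, arr[mid]=11
11 < 23, search right half
lo > hi, target not found, return -1
= -1


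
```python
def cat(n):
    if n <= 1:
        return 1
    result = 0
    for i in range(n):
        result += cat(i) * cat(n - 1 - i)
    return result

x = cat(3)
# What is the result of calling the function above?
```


cat(3)
= sum of cat(i) * cat(3-1-i) for i in 0..2
First compute sub-values bottom-up:
  cat(0) = 1, cat(1) = 1
  cat(2) = 1*1 + 1*1 = 2
Now cat(3):
  cat(0)*cat(2) = 1*2 = 2
  cat(1)*cat(1) = 1*1 = 1
  cat(2)*cat(0) = 2*1 = 2
= 2 + 1 + 2
= 5


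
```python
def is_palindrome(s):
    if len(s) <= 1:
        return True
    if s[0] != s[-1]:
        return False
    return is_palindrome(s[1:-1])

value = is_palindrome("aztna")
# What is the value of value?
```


is_palindrome("aztna")
"aztna": s[0]='a' == s[-1]='a' -> is_palindrome("ztn")
"ztn": s[0]='z' != s[-1]='n' -> False
= False


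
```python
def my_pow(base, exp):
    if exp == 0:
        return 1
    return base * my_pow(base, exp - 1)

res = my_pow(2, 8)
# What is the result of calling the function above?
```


my_pow(2, 8)
= 2 * my_pow(2, 7)
= 2 * 2 * my_pow(2, 6)
= 2 * 2 * 2 * my_pow(2, 5)
= 2 * 2 * 2 * 2 * my_pow(2, 4)
= 2 * 2 * 2 * 2 * 2 * my_pow(2, 3)
= 2 * 2 * 2 * 2 * 2 * 2 * my_pow(2, 2)
= 2 * 2 * 2 * 2 * 2 * 2 * 2 * my_pow(2, 1)
= 2 * 2 * 2 * 2 * 2 * 2 * 2 * 2 * my_pow(2, 0)
= 2 * 2 * 2 * 2 * 2 * 2 * 2 * 2 * 1
= 256


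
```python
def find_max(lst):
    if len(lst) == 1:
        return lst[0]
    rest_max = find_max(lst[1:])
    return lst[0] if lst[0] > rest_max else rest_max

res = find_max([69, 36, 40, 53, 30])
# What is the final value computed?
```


find_max([69, 36, 40, 53, 30])
= compare 69 with find_max([36, 40, 53, 30])
= compare 36 with find_max([40, 53, 30])
= compare 40 with find_max([53, 30])
= compare 53 with find_max([30])
Base: find_max([30]) = 30
compare 53 with 30: max = 53
compare 40 with 53: max = 53
compare 36 with 53: max = 53
compare 69 with 53: max = 69
= 69


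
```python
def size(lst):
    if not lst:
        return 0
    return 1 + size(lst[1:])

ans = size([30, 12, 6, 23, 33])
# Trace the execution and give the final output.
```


size([30, 12, 6, 23, 33])
= 1 + size([12, 6, 23, 33])
= 1 + 1 + size([6, 23, 33])
= 1 + 1 + 1 + size([23, 33])
= 1 + 1 + 1 + 1 + size([33])
= 1 + 1 + 1 + 1 + 1 + size([])
= 1 + 1 + 1 + 1 + 1 + 0
= 5


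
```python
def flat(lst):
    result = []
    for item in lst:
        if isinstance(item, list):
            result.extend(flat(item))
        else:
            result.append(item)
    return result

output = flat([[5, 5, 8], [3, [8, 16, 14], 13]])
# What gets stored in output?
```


flat([[5, 5, 8], [3, [8, 16, 14], 13]])
Processing each element:
  [5, 5, 8] is a list -> flat recursively -> [5, 5, 8]
  [3, [8, 16, 14], 13] is a list -> flat recursively -> [3, 8, 16, 14, 13]
= [5, 5, 8, 3, 8, 16, 14, 13]


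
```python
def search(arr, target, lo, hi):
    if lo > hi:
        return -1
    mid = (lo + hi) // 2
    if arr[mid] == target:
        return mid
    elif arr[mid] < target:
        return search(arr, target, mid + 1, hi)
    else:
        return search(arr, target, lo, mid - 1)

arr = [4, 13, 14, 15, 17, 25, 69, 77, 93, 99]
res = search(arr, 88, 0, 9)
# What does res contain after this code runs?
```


search(arr, 88, 0, 9)
lo=0, hi=9, mid=4, arr[mid]=17
17 < 88, search right half
lo=5, hi=9, mid=7, arr[mid]=77
77 < 88, search right half
lo=8, hi=9, mid=8, arr[mid]=93
93 > 88, search left half
lo > hi, target not found, return -1
= -1


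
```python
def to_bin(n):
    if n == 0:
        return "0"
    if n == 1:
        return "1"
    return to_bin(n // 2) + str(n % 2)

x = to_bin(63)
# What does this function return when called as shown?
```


to_bin(63)
= to_bin(31) + "1"
= to_bin(15) + "1" + "1"
= to_bin(7) + "1" + "1" + "1"
= to_bin(3) + "1" + "1" + "1" + "1"
= to_bin(1) + "1" + "1" + "1" + "1" + "1"
= "1" + "1" + "1" + "1" + "1" + "1"
= "111111"


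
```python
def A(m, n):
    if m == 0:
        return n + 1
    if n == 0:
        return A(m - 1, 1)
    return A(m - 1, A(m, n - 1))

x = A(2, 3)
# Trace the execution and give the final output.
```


A(2, 3)
= A(1, A(2, 2))
First compute A(2, 2) = 7
= A(1, 7)
= 9


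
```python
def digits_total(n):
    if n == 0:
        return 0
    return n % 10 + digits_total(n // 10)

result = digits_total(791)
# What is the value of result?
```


digits_total(791)
= 1 + digits_total(79)
= 1 + 9 + digits_total(7)
= 1 + 9 + 7 + digits_total(0)
= 1 + 9 + 7 + 0
= 17


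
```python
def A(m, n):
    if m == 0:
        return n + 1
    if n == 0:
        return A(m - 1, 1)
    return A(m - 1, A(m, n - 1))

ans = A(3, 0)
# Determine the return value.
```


A(3, 0)
n == 0: return A(2, 1)
= A(2, 1) = 5
= 5


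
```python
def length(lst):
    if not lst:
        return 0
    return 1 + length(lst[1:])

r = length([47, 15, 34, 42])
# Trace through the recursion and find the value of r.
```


length([47, 15, 34, 42])
= 1 + length([15, 34, 42])
= 1 + 1 + length([34, 42])
= 1 + 1 + 1 + length([42])
= 1 + 1 + 1 + 1 + length([])
= 1 + 1 + 1 + 1 + 0
= 4


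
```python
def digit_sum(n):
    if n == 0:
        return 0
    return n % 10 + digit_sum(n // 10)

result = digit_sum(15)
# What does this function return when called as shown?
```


digit_sum(15)
= 5 + digit_sum(1)
= 5 + 1 + digit_sum(0)
= 5 + 1 + 0
= 6


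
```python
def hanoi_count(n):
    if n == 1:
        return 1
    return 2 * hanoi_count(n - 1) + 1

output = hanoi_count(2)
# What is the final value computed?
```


hanoi_count(2)
= 2 * hanoi_count(1) + 1
Now compute bottom-up:
hanoi_count(1) = 1
hanoi_count(2) = 2 * 1 + 1 = 3
= 3


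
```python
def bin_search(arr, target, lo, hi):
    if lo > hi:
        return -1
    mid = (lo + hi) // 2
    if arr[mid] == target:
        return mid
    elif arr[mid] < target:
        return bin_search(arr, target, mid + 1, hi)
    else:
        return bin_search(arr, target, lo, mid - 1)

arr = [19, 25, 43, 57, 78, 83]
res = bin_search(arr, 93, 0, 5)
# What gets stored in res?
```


bin_search(arr, 93, 0, 5)
lo=0, hi=5, mid=2, arr[mid]=43
43 < 93, search right half
lo=3, hi=5, mid=4, arr[mid]=78
78 < 93, search right half
lo=5, hi=5, mid=5, arr[mid]=83
83 < 93, search right half
lo > hi, target not found, return -1
= -1


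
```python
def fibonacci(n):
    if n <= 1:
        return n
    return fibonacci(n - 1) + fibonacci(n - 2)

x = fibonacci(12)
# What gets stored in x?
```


fibonacci(12)
= fibonacci(11) + fibonacci(10)
= (fibonacci(10) + fibonacci(9)) + fibonacci(10)
Computing bottom-up: fibonacci(0)=0, fibonacci(1)=1, fibonacci(2)=1, fibonacci(3)=2, fibonacci(4)=3, fibonacci(5)=5, fibonacci(6)=8, fibonacci(7)=13, fibonacci(8)=21, fibonacci(9)=34, fibonacci(10)=55, fibonacci(11)=89, fibonacci(12)=144
= 144


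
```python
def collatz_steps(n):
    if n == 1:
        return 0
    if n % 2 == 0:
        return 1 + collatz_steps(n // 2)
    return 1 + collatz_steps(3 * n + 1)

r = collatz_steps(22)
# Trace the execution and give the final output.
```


collatz_steps(22)
22 is even -> collatz_steps(11)
11 is odd -> 3*11+1 = 34 -> collatz_steps(34)
34 is even -> collatz_steps(17)
17 is odd -> 3*17+1 = 52 -> collatz_steps(52)
52 is even -> collatz_steps(26)
26 is even -> collatz_steps(13)
13 is odd -> 3*13+1 = 40 -> collatz_steps(40)
40 is even -> collatz_steps(20)
20 is even -> collatz_steps(10)
10 is even -> collatz_steps(5)
5 is odd -> 3*5+1 = 16 -> collatz_steps(16)
16 is even -> collatz_steps(8)
8 is even -> collatz_steps(4)
4 is even -> collatz_steps(2)
2 is even -> collatz_steps(1)
Reached 1 after 15 steps
= 15


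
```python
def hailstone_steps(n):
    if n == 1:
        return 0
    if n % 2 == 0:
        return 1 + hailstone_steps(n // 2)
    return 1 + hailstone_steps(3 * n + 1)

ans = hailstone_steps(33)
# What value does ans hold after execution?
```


hailstone_steps(33)
33 is odd -> 3*33+1 = 100 -> hailstone_steps(100)
100 is even -> hailstone_steps(50)
50 is even -> hailstone_steps(25)
25 is odd -> 3*25+1 = 76 -> hailstone_steps(76)
76 is even -> hailstone_steps(38)
38 is even -> hailstone_steps(19)
19 is odd -> 3*19+1 = 58 -> hailstone_steps(58)
58 is even -> hailstone_steps(29)
29 is odd -> 3*29+1 = 88 -> hailstone_steps(88)
88 is even -> hailstone_steps(44)
44 is even -> hailstone_steps(22)
22 is even -> hailstone_steps(11)
11 is odd -> 3*11+1 = 34 -> hailstone_steps(34)
34 is even -> hailstone_steps(17)
17 is odd -> 3*17+1 = 52 -> hailstone_steps(52)
52 is even -> hailstone_steps(26)
26 is even -> hailstone_steps(13)
13 is odd -> 3*13+1 = 40 -> hailstone_steps(40)
40 is even -> hailstone_steps(20)
20 is even -> hailstone_steps(10)
10 is even -> hailstone_steps(5)
5 is odd -> 3*5+1 = 16 -> hailstone_steps(16)
16 is even -> hailstone_steps(8)
8 is even -> hailstone_steps(4)
4 is even -> hailstone_steps(2)
2 is even -> hailstone_steps(1)
Reached 1 after 26 steps
= 26


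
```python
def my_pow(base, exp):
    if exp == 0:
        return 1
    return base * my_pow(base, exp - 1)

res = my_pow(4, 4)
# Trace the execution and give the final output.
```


my_pow(4, 4)
= 4 * my_pow(4, 3)
= 4 * 4 * my_pow(4, 2)
= 4 * 4 * 4 * my_pow(4, 1)
= 4 * 4 * 4 * 4 * my_pow(4, 0)
= 4 * 4 * 4 * 4 * 1
= 256


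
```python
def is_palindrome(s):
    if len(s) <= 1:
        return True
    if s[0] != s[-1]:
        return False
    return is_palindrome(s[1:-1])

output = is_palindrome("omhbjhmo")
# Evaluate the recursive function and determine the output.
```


is_palindrome("omhbjhmo")
"omhbjhmo": s[0]='o' == s[-1]='o' -> is_palindrome("mhbjhm")
"mhbjhm": s[0]='m' == s[-1]='m' -> is_palindrome("hbjh")
"hbjh": s[0]='h' == s[-1]='h' -> is_palindrome("bj")
"bj": s[0]='b' != s[-1]='j' -> False
= False


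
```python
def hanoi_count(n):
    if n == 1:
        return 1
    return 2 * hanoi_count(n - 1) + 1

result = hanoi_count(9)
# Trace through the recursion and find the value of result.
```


hanoi_count(9)
= 2 * hanoi_count(8) + 1
= 2 * (2 * hanoi_count(7) + 1) + 1
= 2 * (2 * (2 * hanoi_count(6) + 1) + 1) + 1
= 2 * (2 * (2 * (2 * hanoi_count(5) + 1) + 1) + 1) + 1
= 2 * (2 * (2 * (2 * (2 * hanoi_count(4) + 1) + 1) + 1) + 1) + 1
= 2 * (2 * (2 * (2 * (2 * (2 * hanoi_count(3) + 1) + 1) + 1) + 1) + 1) + 1
= 2 * (2 * (2 * (2 * (2 * (2 * (2 * hanoi_count(2) + 1) + 1) + 1) + 1) + 1) + 1) + 1
= 2 * (2 * (2 * (2 * (2 * (2 * (2 * (2 * hanoi_count(1) + 1) + 1) + 1) + 1) + 1) + 1) + 1) + 1
Now compute bottom-up:
hanoi_count(1) = 1
hanoi_count(2) = 2 * 1 + 1 = 3
hanoi_count(3) = 2 * 3 + 1 = 7
hanoi_count(4) = 2 * 7 + 1 = 15
hanoi_count(5) = 2 * 15 + 1 = 31
hanoi_count(6) = 2 * 31 + 1 = 63
hanoi_count(7) = 2 * 63 + 1 = 127
hanoi_count(8) = 2 * 127 + 1 = 255
hanoi_count(9) = 2 * 255 + 1 = 511
= 511


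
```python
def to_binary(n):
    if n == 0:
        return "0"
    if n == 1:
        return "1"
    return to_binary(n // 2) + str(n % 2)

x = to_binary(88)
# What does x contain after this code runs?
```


to_binary(88)
= to_binary(44) + "0"
= to_binary(22) + "0" + "0"
= to_binary(11) + "0" + "0" + "0"
= to_binary(5) + "1" + "0" + "0" + "0"
= to_binary(2) + "1" + "1" + "0" + "0" + "0"
= to_binary(1) + "0" + "1" + "1" + "0" + "0" + "0"
= "1" + "0" + "1" + "1" + "0" + "0" + "0"
= "1011000"


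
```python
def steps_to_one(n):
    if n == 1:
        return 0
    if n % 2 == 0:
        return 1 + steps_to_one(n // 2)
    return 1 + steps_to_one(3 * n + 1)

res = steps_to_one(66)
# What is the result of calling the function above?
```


steps_to_one(66)
66 is even -> steps_to_one(33)
33 is odd -> 3*33+1 = 100 -> steps_to_one(100)
100 is even -> steps_to_one(50)
50 is even -> steps_to_one(25)
25 is odd -> 3*25+1 = 76 -> steps_to_one(76)
76 is even -> steps_to_one(38)
38 is even -> steps_to_one(19)
19 is odd -> 3*19+1 = 58 -> steps_to_one(58)
58 is even -> steps_to_one(29)
29 is odd -> 3*29+1 = 88 -> steps_to_one(88)
88 is even -> steps_to_one(44)
44 is even -> steps_to_one(22)
22 is even -> steps_to_one(11)
11 is odd -> 3*11+1 = 34 -> steps_to_one(34)
34 is even -> steps_to_one(17)
17 is odd -> 3*17+1 = 52 -> steps_to_one(52)
52 is even -> steps_to_one(26)
26 is even -> steps_to_one(13)
13 is odd -> 3*13+1 = 40 -> steps_to_one(40)
40 is even -> steps_to_one(20)
20 is even -> steps_to_one(10)
10 is even -> steps_to_one(5)
5 is odd -> 3*5+1 = 16 -> steps_to_one(16)
16 is even -> steps_to_one(8)
8 is even -> steps_to_one(4)
4 is even -> steps_to_one(2)
2 is even -> steps_to_one(1)
Reached 1 after 27 steps
= 27


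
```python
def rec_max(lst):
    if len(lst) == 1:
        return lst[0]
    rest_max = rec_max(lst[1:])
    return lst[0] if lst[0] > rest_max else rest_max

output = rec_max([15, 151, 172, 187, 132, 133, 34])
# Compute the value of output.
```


rec_max([15, 151, 172, 187, 132, 133, 34])
= compare 15 with rec_max([151, 172, 187, 132, 133, 34])
= compare 151 with rec_max([172, 187, 132, 133, 34])
= compare 172 with rec_max([187, 132, 133, 34])
= compare 187 with rec_max([132, 133, 34])
= compare 132 with rec_max([133, 34])
= compare 133 with rec_max([34])
Base: rec_max([34]) = 34
compare 133 with 34: max = 133
compare 132 with 133: max = 133
compare 187 with 133: max = 187
compare 172 with 187: max = 187
compare 151 with 187: max = 187
compare 15 with 187: max = 187
= 187


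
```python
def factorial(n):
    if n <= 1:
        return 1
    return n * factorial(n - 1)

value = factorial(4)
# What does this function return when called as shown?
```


factorial(4)
= 4 * factorial(3)
= 4 * 3 * factorial(2)
= 4 * 3 * 2 * factorial(1)
= 4 * 3 * 2 * 1
= 24


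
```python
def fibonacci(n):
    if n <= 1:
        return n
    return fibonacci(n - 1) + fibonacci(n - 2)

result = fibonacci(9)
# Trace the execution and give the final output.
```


fibonacci(9)
= fibonacci(8) + fibonacci(7)
= (fibonacci(7) + fibonacci(6)) + fibonacci(7)
Computing bottom-up: fibonacci(0)=0, fibonacci(1)=1, fibonacci(2)=1, fibonacci(3)=2, fibonacci(4)=3, fibonacci(5)=5, fibonacci(6)=8, fibonacci(7)=13, fibonacci(8)=21, fibonacci(9)=34
= 34


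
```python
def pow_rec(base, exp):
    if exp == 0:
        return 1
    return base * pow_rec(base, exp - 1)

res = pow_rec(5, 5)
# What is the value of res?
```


pow_rec(5, 5)
= 5 * pow_rec(5, 4)
= 5 * 5 * pow_rec(5, 3)
= 5 * 5 * 5 * pow_rec(5, 2)
= 5 * 5 * 5 * 5 * pow_rec(5, 1)
= 5 * 5 * 5 * 5 * 5 * pow_rec(5, 0)
= 5 * 5 * 5 * 5 * 5 * 1
= 3125


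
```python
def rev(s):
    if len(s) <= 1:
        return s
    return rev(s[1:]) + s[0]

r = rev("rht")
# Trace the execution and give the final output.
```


rev("rht")
= rev("ht") + "r"
= rev("t") + "h" + "r"
= "t" + "h" + "r"
= "thr"


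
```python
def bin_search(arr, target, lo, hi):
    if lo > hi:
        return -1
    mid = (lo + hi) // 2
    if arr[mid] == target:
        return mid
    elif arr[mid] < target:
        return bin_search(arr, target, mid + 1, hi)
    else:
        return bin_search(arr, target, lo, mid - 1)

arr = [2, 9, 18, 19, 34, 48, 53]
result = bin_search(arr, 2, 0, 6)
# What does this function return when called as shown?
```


bin_search(arr, 2, 0, 6)
lo=0, hi=6, mid=3, arr[mid]=19
19 > 2, search left half
lo=0, hi=2, mid=1, arr[mid]=9
9 > 2, search left half
lo=0, hi=0, mid=0, arr[mid]=2
arr[0] == 2, found at index 0
= 0


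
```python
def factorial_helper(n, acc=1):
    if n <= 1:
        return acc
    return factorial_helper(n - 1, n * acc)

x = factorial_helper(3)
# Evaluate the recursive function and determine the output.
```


factorial_helper(3, 1)
= factorial_helper(2, 3 * 1) = factorial_helper(2, 3)
= factorial_helper(1, 2 * 3) = factorial_helper(1, 6)
n <= 1, return acc = 6


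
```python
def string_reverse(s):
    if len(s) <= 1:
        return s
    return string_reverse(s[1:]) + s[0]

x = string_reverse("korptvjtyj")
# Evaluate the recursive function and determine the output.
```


string_reverse("korptvjtyj")
= string_reverse("orptvjtyj") + "k"
= string_reverse("rptvjtyj") + "o" + "k"
= string_reverse("ptvjtyj") + "r" + "o" + "k"
= string_reverse("tvjtyj") + "p" + "r" + "o" + "k"
= string_reverse("vjtyj") + "t" + "p" + "r" + "o" + "k"
= string_reverse("jtyj") + "v" + "t" + "p" + "r" + "o" + "k"
= string_reverse("tyj") + "j" + "v" + "t" + "p" + "r" + "o" + "k"
= string_reverse("yj") + "t" + "j" + "v" + "t" + "p" + "r" + "o" + "k"
= string_reverse("j") + "y" + "t" + "j" + "v" + "t" + "p" + "r" + "o" + "k"
= "j" + "y" + "t" + "j" + "v" + "t" + "p" + "r" + "o" + "k"
= "jytjvtprok"


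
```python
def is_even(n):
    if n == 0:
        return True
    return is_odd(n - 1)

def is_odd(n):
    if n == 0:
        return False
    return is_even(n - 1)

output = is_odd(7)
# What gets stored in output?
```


is_odd(7)
= is_even(6)
= is_odd(5)
= is_even(4)
= is_odd(3)
= is_even(2)
= is_odd(1)
= is_even(0)
n == 0: return True
= True


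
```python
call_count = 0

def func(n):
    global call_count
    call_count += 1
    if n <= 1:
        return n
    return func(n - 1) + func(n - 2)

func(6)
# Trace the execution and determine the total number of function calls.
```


func(6) calls func(5) and func(4); each non-base call branches into two more.
Let C(k) = total number of calls made by func(k), including the call to func(k) itself.
Base cases: C(0) = 1, C(1) = 1
Recurrence: C(k) = 1 + C(k-1) + C(k-2)
  C(2) = 1 + C(1) + C(0) = 1 + 1 + 1 = 3
  C(3) = 1 + C(2) + C(1) = 1 + 3 + 1 = 5
  C(4) = 1 + C(3) + C(2) = 1 + 5 + 3 = 9
  C(5) = 1 + C(4) + C(3) = 1 + 9 + 5 = 15
  C(6) = 1 + C(5) + C(4) = 1 + 15 + 9 = 25
Total calls = C(6) = 25


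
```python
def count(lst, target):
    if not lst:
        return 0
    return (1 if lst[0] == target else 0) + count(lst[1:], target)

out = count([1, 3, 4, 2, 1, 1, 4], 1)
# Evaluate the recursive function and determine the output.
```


count([1, 3, 4, 2, 1, 1, 4], 1)
lst[0]=1 == 1: 1 + count([3, 4, 2, 1, 1, 4], 1)
lst[0]=3 != 1: 0 + count([4, 2, 1, 1, 4], 1)
lst[0]=4 != 1: 0 + count([2, 1, 1, 4], 1)
lst[0]=2 != 1: 0 + count([1, 1, 4], 1)
lst[0]=1 == 1: 1 + count([1, 4], 1)
lst[0]=1 == 1: 1 + count([4], 1)
lst[0]=4 != 1: 0 + count([], 1)
= 3


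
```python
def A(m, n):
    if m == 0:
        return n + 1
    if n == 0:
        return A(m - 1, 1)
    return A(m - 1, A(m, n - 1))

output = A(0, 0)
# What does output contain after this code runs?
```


A(0, 0)
m == 0: return 0 + 1 = 1
= 1


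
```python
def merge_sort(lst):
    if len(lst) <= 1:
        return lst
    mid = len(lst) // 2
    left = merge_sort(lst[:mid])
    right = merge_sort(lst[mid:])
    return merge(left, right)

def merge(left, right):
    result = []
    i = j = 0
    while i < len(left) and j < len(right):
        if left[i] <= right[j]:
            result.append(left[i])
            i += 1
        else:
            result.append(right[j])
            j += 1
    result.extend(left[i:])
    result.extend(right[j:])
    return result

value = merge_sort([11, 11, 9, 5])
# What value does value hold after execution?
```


merge_sort([11, 11, 9, 5])
Split into [11, 11] and [9, 5]
Left sorted: [11, 11]
Right sorted: [5, 9]
Merge [11, 11] and [5, 9]
= [5, 9, 11, 11]


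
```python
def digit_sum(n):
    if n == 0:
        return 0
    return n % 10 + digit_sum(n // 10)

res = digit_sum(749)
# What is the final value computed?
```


digit_sum(749)
= 9 + digit_sum(74)
= 9 + 4 + digit_sum(7)
= 9 + 4 + 7 + digit_sum(0)
= 9 + 4 + 7 + 0
= 20
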